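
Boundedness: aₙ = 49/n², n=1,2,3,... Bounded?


a₁ = 49, a₂ = 49/4, a₃ = 49/9, ...
0 < aₙ ≤ 49 for all n ≥ 1
The sequence IS bounded

Bounded (0 < aₙ ≤ 49)


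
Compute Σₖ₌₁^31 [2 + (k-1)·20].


aₙ = 2 + (31-1)×20 = 602
Sₙ = n(a₁+aₙ)/2 = 31×(2+602)/2
= 31×604/2 = 9362

S_31 = 9362


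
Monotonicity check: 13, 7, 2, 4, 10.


Differences: -6, -5, 2, 6
Difference at position 3 is +2 (> 0) but position 1 is -6 (< 0) — sequence both rises and falls
→ NOT monotonic

Not monotonic


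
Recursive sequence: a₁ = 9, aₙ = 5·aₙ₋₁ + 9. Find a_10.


Computing step by step:
a_1 = 9
a_2 = 54
a_3 = 279
a_4 = 1404
a_5 = 7029
a_6 = 35154
a_7 = 175779
a_8 = 878904
a_9 = 4394529
a_10 = 21972654


a_10 = 21972654


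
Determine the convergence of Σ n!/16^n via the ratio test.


aₙ = n!/16^n
a_{n+1}/aₙ = (n+1)!/16^(n+1) × 16^n/n!
= (n+1)/16
L = lim(n→∞) (n+1)/16 = ∞
L > 1 → series DIVERGES

Diverges (ratio test: L = ∞ > 1)


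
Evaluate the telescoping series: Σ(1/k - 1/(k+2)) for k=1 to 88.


Telescoping with gap 2: two head and two tail terms survive.
= (1 + 1/2) - (1/89 + 1/90)
= 3/2 - 1/89 - 1/90 = 5918/4005

Sum = 5918/4005


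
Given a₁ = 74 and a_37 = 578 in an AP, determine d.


d = (aₙ - a₁)/(n-1)
= (578 - 74)/(37-1)
= 504/36 = 14

d = 14


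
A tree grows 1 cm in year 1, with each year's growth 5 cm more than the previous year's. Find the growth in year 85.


aₙ = a₁ + (n-1)d
= 1 + (85-1)×5
= 1 + 420
= 421

a_85 = 421


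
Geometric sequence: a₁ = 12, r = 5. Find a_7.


aₙ = a₁·r^(n-1)
= 12×5^6
= 12×15625
= 187500

a_7 = 187500


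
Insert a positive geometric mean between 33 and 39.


GM = √(33×39) = √1287 = 35.8748

GM = 35.8748


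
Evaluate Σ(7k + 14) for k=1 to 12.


Σ(7k+14) = 7·Σk + 14·n
= 7·78 + 14·12
= 546 + 168 = 714

Σ = 714


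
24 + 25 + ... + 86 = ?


Σₖ₌24^86 k = Σₖ₌₁^86 k − Σₖ₌₁^23 k
= 86·87/2 − 23·24/2
= 3741 − 276 = 3465

Σk = 3465


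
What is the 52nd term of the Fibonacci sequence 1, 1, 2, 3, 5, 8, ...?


Fibonacci sequence: 1, 1, 2, 3, 5, 8, 13, 21, 34, 55, 89, ...
F(52) = 32951280099

F(52) = 32951280099


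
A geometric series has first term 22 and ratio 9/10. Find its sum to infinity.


S∞ = a₁/(1-r) = 22/(1 - 9/10)
= 22/(1/10)
= 220

S∞ = 220


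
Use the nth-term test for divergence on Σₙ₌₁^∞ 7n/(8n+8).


lim(n→∞) 7n/(8n+8) = 7/8 = 7/8  (divide numerator and denominator by n)
lim aₙ = 7/8 ≠ 0 → series DIVERGES

Diverges (lim aₙ = 7/8 ≠ 0)


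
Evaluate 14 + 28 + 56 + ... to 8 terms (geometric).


Sₙ = 14×(2^8 - 1)/(2 - 1)
= 14×(256 - 1)/1
= 14×255/1
= 3570

S_8 = 3570


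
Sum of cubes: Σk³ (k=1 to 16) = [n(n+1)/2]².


n(n+1)/2 = 16×17/2 = 136
Σk³ = 136² = 18496

Σk³ = 18496


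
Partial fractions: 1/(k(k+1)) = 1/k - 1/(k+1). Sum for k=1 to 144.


1/(k(k+1)) = 1/k - 1/(k+1) (partial fractions)
Telescoping: Σ = 1 - 1/145 = 144/145

Sum = 144/145


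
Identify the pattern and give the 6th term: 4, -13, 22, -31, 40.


Pattern: alternating sign, magnitude arithmetic (d=9)
Terms: 4, -13, 22, -31, 40
Next term = -49

Next term = -49


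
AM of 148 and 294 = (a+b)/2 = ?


AM = (148 + 294)/2 = 442/2 = 221

AM = 221


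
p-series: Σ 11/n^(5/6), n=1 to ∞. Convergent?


p-series test: Σ c/n^p converges if p > 1, diverges if p ≤ 1 (constant c > 0 doesn't affect convergence).
p = 5/6
5/6 ≤ 1 → DIVERGES

Diverges (p = 5/6 ≤ 1)


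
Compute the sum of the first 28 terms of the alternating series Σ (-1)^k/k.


S = -1 + 1/2 - 1/3 + 1/4 - 1/5 + 1/6 - 1/7 + 1/8 ± ...
= -0.6756
(Full series converges to -ln(2) ≈ -0.6931)

S_28 = -0.6756


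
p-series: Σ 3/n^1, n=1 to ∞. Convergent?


p-series test: Σ c/n^p converges if p > 1, diverges if p ≤ 1 (constant c > 0 doesn't affect convergence).
p = 1
1 ≤ 1 → DIVERGES

Diverges (p = 1 ≤ 1)


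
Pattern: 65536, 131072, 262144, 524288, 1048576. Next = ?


Pattern: powers of 2: 2ⁿ
Terms: 65536, 131072, 262144, 524288, 1048576
Next term = 2097152

Next term = 2097152


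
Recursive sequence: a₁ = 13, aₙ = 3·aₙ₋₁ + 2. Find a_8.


Computing step by step:
a_1 = 13
a_2 = 41
a_3 = 125
a_4 = 377
a_5 = 1133
a_6 = 3401
a_7 = 10205
a_8 = 30617


a_8 = 30617


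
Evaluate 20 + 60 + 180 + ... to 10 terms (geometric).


Sₙ = 20×(3^10 - 1)/(3 - 1)
= 20×(59049 - 1)/2
= 20×59048/2
= 590480

S_10 = 590480


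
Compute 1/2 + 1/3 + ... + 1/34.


Σₖ₌2^34 1/k = 1/2 + 1/3 + 1/4 + ... + 1/34
= 40934600117149/13127595717600
≈ 3.1182

Sum = 40934600117149/13127595717600 ≈ 3.1182


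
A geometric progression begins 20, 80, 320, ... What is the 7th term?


aₙ = a₁·r^(n-1)
= 20×4^6
= 20×4096
= 81920

a_7 = 81920


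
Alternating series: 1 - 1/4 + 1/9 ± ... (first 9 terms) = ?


S = 1 - 1/4 + 1/9 - 1/16 + 1/25 - 1/36 + 1/49 - 1/64 ± ...
= 0.828
(Full series converges to +π²/12 ≈ +0.8225)

S_9 = 0.828


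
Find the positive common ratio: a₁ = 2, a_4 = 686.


r^(n-1) = aₙ/a₁
r^3 = 686/2 = 343
r = 343^(1/3)
= 7

r = 7


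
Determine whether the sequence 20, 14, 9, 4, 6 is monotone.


Differences: -6, -5, -5, 2
Difference at position 4 is +2 (> 0) but position 1 is -6 (< 0) — sequence both rises and falls
→ NOT monotonic

Not monotonic


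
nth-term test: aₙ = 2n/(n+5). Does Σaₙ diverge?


lim(n→∞) 2n/(n+5) = 2/1 = 2  (divide numerator and denominator by n)
lim aₙ = 2 ≠ 0 → series DIVERGES

Diverges (lim aₙ = 2 ≠ 0)


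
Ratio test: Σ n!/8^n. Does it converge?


aₙ = n!/8^n
a_{n+1}/aₙ = (n+1)!/8^(n+1) × 8^n/n!
= (n+1)/8
L = lim(n→∞) (n+1)/8 = ∞
L > 1 → series DIVERGES

Diverges (ratio test: L = ∞ > 1)


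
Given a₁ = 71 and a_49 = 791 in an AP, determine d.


d = (aₙ - a₁)/(n-1)
= (791 - 71)/(49-1)
= 720/48 = 15

d = 15


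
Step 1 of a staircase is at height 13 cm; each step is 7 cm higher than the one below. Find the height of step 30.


aₙ = a₁ + (n-1)d
= 13 + (30-1)×7
= 13 + 203
= 216

a_30 = 216


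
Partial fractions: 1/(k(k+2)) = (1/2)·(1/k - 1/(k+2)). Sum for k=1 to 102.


1/(k(k+2)) = (1/2)·(1/k - 1/(k+2)) (partial fractions)
Telescoping: Σ = (1/2)·(1 + 1/2 - 1/103 - 1/104) = 15861/21424

Sum = 15861/21424


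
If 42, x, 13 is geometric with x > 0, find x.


GM = √(42×13) = √546 = 23.3666

GM = 23.3666


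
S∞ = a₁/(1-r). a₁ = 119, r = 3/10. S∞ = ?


S∞ = a₁/(1-r) = 119/(1 - 3/10)
= 119/(7/10)
= 170

S∞ = 170


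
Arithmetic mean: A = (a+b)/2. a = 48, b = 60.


AM = (48 + 60)/2 = 108/2 = 54

AM = 54


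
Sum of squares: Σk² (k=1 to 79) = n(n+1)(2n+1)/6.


n = 79
n(n+1)(2n+1)/6 = 79×80×159/6
= 1004880/6 = 167480

Σk² = 167480


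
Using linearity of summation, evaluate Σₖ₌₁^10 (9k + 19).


Σ(9k+19) = 9·Σk + 19·n
= 9·55 + 19·10
= 495 + 190 = 685

Σ = 685


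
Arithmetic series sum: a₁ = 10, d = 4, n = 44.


aₙ = 10 + (44-1)×4 = 182
Sₙ = n(a₁+aₙ)/2 = 44×(10+182)/2
= 44×192/2 = 4224

S_44 = 4224


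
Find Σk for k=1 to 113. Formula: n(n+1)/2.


n(n+1)/2 = 113×114/2 = 12882/2 = 6441

Σk = 6441


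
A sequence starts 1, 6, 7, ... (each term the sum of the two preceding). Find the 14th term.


Computing iteratively: 1, 6, 7, 13, 20, 33, 53, 86, 139, 225, 364, 589, ...
a_14 = 1542

a_14 = 1542


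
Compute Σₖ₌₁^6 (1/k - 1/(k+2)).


Telescoping with gap 2: two head and two tail terms survive.
= (1 + 1/2) - (1/7 + 1/8)
= 3/2 - 1/7 - 1/8 = 69/56

Sum = 69/56


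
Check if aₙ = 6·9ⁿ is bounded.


aₙ = 6·9ⁿ → as n→∞, aₙ→∞ (since base 9 > 1)
No finite upper bound exists
The sequence is UNBOUNDED

Unbounded (aₙ → ∞ as n → ∞)


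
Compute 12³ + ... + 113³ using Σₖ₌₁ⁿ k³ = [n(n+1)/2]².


Σₖ₌12^113 k³ = [113·114/2]² − [11·12/2]²
= 41486481 − 4356 = 41482125

Σk³ = 41482125


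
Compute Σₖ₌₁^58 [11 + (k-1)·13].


aₙ = 11 + (58-1)×13 = 752
Sₙ = n(a₁+aₙ)/2 = 58×(11+752)/2
= 58×763/2 = 22127

S_58 = 22127


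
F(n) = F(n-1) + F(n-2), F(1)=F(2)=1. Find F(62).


Fibonacci sequence: 1, 1, 2, 3, 5, 8, 13, 21, 34, 55, 89, ...
F(62) = 4052739537881

F(62) = 4052739537881


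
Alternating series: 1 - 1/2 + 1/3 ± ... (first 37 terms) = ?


S = 1 - 1/2 + 1/3 - 1/4 + 1/5 - 1/6 + 1/7 - 1/8 ± ...
= 0.7065
(Full series converges to +ln(2) ≈ +0.6931)

S_37 = 0.7065


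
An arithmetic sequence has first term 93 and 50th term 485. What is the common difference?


d = (aₙ - a₁)/(n-1)
= (485 - 93)/(50-1)
= 392/49 = 8

d = 8


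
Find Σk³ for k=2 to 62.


Σₖ₌2^62 k³ = [62·63/2]² − [1·2/2]²
= 3814209 − 1 = 3814208

Σk³ = 3814208


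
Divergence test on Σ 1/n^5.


lim(n→∞) 1/n^5 = 0
lim aₙ = 0 → nth-term test is INCONCLUSIVE
(Need other tests; this is actually a convergent p-series with p=5 > 1)

Inconclusive (lim aₙ = 0; need another test)


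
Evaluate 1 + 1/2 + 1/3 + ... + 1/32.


H_32 = 1/1 + 1/2 + 1/3 + ... + 1/32
= 586061125622639/144403552893600
≈ 4.0585

H_32 = 586061125622639/144403552893600 ≈ 4.0585


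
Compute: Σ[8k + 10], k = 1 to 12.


Σ(8k+10) = 8·Σk + 10·n
= 8·78 + 10·12
= 624 + 120 = 744

Σ = 744


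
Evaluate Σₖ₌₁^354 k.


n(n+1)/2 = 354×355/2 = 125670/2 = 62835

Σk = 62835


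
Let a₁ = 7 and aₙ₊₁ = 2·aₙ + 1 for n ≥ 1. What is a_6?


Computing step by step:
a_1 = 7
a_2 = 15
a_3 = 31
a_4 = 63
a_5 = 127
a_6 = 255


a_6 = 255


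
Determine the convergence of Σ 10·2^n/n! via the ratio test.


aₙ = 10·2^n/n!
a_{n+1}/aₙ = 2^(n+1)/(n+1)! × n!/2^n  (constant 10 cancels)
= 2/(n+1)
L = lim(n→∞) 2/(n+1) = 0
L < 1 → series CONVERGES

Converges (ratio test: L = 0 < 1)


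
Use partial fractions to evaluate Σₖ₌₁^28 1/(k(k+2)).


1/(k(k+2)) = (1/2)·(1/k - 1/(k+2)) (partial fractions)
Telescoping: Σ = (1/2)·(1 + 1/2 - 1/29 - 1/30) = 623/870

Sum = 623/870


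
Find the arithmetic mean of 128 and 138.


AM = (128 + 138)/2 = 266/2 = 133

AM = 133


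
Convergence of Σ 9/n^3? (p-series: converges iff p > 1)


p-series test: Σ c/n^p converges if p > 1, diverges if p ≤ 1 (constant c > 0 doesn't affect convergence).
p = 3
3 > 1 → CONVERGES

Converges (p = 3 > 1)


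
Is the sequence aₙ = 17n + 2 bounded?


aₙ = 17n + 2 → as n→∞, aₙ→∞
No finite upper bound exists
The sequence is UNBOUNDED

Unbounded (aₙ → ∞ as n → ∞)


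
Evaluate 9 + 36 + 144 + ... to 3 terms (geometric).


Sₙ = 9×(4^3 - 1)/(4 - 1)
= 9×(64 - 1)/3
= 9×63/3
= 189

S_3 = 189


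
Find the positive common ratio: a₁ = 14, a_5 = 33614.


r^(n-1) = aₙ/a₁
r^4 = 33614/14 = 2401
r = 2401^(1/4)
= ±7; taking r > 0 gives r = 7

r = 7


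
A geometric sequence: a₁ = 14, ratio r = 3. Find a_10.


aₙ = a₁·r^(n-1)
= 14×3^9
= 14×19683
= 275562

a_10 = 275562


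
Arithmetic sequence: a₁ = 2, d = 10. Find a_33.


aₙ = a₁ + (n-1)d
= 2 + (33-1)×10
= 2 + 320
= 322

a_33 = 322


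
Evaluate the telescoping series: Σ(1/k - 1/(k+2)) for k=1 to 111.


Telescoping with gap 2: two head and two tail terms survive.
= (1 + 1/2) - (1/112 + 1/113)
= 3/2 - 1/112 - 1/113 = 18759/12656

Sum = 18759/12656


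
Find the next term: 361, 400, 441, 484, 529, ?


Pattern: perfect squares: n²
Terms: 361, 400, 441, 484, 529
Next term = 576

Next term = 576


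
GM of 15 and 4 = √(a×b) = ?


GM = √(15×4) = √60 = 7.746

GM = 7.746


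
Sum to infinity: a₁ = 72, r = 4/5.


S∞ = a₁/(1-r) = 72/(1 - 4/5)
= 72/(1/5)
= 360

S∞ = 360


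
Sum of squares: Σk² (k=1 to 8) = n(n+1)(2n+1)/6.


n = 8
n(n+1)(2n+1)/6 = 8×9×17/6
= 1224/6 = 204

Σk² = 204


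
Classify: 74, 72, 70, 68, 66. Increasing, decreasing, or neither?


Differences: -2, -2, -2, -2
All differences < 0 → strictly DECREASING

Monotonically decreasing


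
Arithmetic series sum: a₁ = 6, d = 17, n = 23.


aₙ = 6 + (23-1)×17 = 380
Sₙ = n(a₁+aₙ)/2 = 23×(6+380)/2
= 23×386/2 = 4439

S_23 = 4439


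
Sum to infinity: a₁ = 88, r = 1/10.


S∞ = a₁/(1-r) = 88/(1 - 1/10)
= 88/(9/10)
= 880/9

S∞ = 880/9


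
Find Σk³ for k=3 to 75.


Σₖ₌3^75 k³ = [75·76/2]² − [2·3/2]²
= 8122500 − 9 = 8122491

Σk³ = 8122491


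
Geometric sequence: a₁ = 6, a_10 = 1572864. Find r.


r^(n-1) = aₙ/a₁
r^9 = 1572864/6 = 262144
r = 262144^(1/9)
= 4

r = 4


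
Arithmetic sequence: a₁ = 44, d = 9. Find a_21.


aₙ = a₁ + (n-1)d
= 44 + (21-1)×9
= 44 + 180
= 224

a_21 = 224


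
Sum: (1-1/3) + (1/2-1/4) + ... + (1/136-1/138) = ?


Telescoping with gap 2: two head and two tail terms survive.
= (1 + 1/2) - (1/137 + 1/138)
= 3/2 - 1/137 - 1/138 = 14042/9453

Sum = 14042/9453


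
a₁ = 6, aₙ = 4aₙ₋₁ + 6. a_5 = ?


Computing step by step:
a_1 = 6
a_2 = 30
a_3 = 126
a_4 = 510
a_5 = 2046


a_5 = 2046


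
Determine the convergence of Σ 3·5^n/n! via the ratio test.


aₙ = 3·5^n/n!
a_{n+1}/aₙ = 5^(n+1)/(n+1)! × n!/5^n  (constant 3 cancels)
= 5/(n+1)
L = lim(n→∞) 5/(n+1) = 0
L < 1 → series CONVERGES

Converges (ratio test: L = 0 < 1)


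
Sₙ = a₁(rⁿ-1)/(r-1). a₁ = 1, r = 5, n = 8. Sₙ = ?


Sₙ = 1×(5^8 - 1)/(5 - 1)
= 1×(390625 - 1)/4
= 1×390624/4
= 97656

S_8 = 97656


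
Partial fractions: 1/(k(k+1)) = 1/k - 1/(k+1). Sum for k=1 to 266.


1/(k(k+1)) = 1/k - 1/(k+1) (partial fractions)
Telescoping: Σ = 1 - 1/267 = 266/267

Sum = 266/267


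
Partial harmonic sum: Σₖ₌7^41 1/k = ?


Σₖ₌7^41 1/k = 1/7 + 1/8 + 1/9 + ... + 1/41
= 36900356046679493/19914562703599200
≈ 1.8529

Sum = 36900356046679493/19914562703599200 ≈ 1.8529


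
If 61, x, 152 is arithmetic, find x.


AM = (61 + 152)/2 = 213/2 = 106.5

AM = 106.5


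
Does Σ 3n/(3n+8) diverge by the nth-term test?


lim(n→∞) 3n/(3n+8) = 3/3 = 1  (divide numerator and denominator by n)
lim aₙ = 1 ≠ 0 → series DIVERGES

Diverges (lim aₙ = 1 ≠ 0)


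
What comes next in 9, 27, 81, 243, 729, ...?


Pattern: geometric (r=3)
Terms: 9, 27, 81, 243, 729
Next term = 2187

Next term = 2187


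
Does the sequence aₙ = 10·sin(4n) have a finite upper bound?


For all n, -1 ≤ sin(4n) ≤ 1, so -10 ≤ 10·sin(4n) ≤ 10
Lower bound: -10, Upper bound: 10
The sequence IS bounded

Bounded (-10 ≤ aₙ ≤ 10)


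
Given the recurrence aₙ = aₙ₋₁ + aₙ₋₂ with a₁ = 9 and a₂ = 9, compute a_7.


Computing iteratively: 9, 9, 18, 27, 45, 72, 117
a_7 = 117

a_7 = 117


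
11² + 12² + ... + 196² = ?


Σₖ₌11^196 k² = Σₖ₌₁^196 k² − Σₖ₌₁^10 k²
= 196·197·393/6 − 10·11·21/6
= 2529086 − 385 = 2528701

Σk² = 2528701


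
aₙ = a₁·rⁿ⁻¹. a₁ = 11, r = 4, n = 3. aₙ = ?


aₙ = a₁·r^(n-1)
= 11×4^2
= 11×16
= 176

a_3 = 176


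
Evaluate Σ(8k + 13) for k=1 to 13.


Σ(8k+13) = 8·Σk + 13·n
= 8·91 + 13·13
= 728 + 169 = 897

Σ = 897


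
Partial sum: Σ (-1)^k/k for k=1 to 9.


S = -1 + 1/2 - 1/3 + 1/4 - 1/5 + 1/6 - 1/7 + 1/8 ± ...
= -0.7456
(Full series converges to -ln(2) ≈ -0.6931)

S_9 = -0.7456


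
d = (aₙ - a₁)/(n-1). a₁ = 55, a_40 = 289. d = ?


d = (aₙ - a₁)/(n-1)
= (289 - 55)/(40-1)
= 234/39 = 6

d = 6


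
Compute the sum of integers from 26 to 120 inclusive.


Σₖ₌26^120 k = Σₖ₌₁^120 k − Σₖ₌₁^25 k
= 120·121/2 − 25·26/2
= 7260 − 325 = 6935

Σk = 6935


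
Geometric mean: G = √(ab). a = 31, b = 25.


GM = √(31×25) = √775 = 27.8388

GM = 27.8388


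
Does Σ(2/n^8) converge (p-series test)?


p-series test: Σ c/n^p converges if p > 1, diverges if p ≤ 1 (constant c > 0 doesn't affect convergence).
p = 8
8 > 1 → CONVERGES

Converges (p = 8 > 1)


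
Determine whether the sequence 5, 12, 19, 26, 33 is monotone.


Differences: 7, 7, 7, 7
All differences > 0 → strictly INCREASING

Monotonically increasing


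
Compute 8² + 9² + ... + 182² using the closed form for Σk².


Σₖ₌8^182 k² = Σₖ₌₁^182 k² − Σₖ₌₁^7 k²
= 182·183·365/6 − 7·8·15/6
= 2026115 − 140 = 2025975

Σk² = 2025975


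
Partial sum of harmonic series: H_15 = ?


H_15 = 1/1 + 1/2 + 1/3 + ... + 1/15
= 1195757/360360
≈ 3.3182

H_15 = 1195757/360360 ≈ 3.3182


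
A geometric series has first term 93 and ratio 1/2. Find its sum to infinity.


S∞ = a₁/(1-r) = 93/(1 - 1/2)
= 93/(1/2)
= 186

S∞ = 186


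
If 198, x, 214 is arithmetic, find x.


AM = (198 + 214)/2 = 412/2 = 206

AM = 206


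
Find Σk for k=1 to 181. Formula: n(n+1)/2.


n(n+1)/2 = 181×182/2 = 32942/2 = 16471

Σk = 16471


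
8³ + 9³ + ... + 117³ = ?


Σₖ₌8^117 k³ = [117·118/2]² − [7·8/2]²
= 47651409 − 784 = 47650625

Σk³ = 47650625


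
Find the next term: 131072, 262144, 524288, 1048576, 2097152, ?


Pattern: powers of 2: 2ⁿ
Terms: 131072, 262144, 524288, 1048576, 2097152
Next term = 4194304

Next term = 4194304


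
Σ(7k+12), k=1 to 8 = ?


Σ(7k+12) = 7·Σk + 12·n
= 7·36 + 12·8
= 252 + 96 = 348

Σ = 348


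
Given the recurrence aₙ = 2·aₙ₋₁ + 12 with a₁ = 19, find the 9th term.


Computing step by step:
a_1 = 19
a_2 = 50
a_3 = 112
a_4 = 236
a_5 = 484
a_6 = 980
a_7 = 1972
a_8 = 3956
a_9 = 7924


a_9 = 7924


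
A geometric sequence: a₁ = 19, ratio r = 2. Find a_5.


aₙ = a₁·r^(n-1)
= 19×2^4
= 19×16
= 304

a_5 = 304


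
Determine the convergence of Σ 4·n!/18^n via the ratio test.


aₙ = 4·n!/18^n
a_{n+1}/aₙ = (n+1)!/18^(n+1) × 18^n/n!  (constant 4 cancels)
= (n+1)/18
L = lim(n→∞) (n+1)/18 = ∞
L > 1 → series DIVERGES

Diverges (ratio test: L = ∞ > 1)


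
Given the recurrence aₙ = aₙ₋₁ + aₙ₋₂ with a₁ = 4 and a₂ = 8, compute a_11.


Computing iteratively: 4, 8, 12, 20, 32, 52, 84, 136, 220, 356, 576
a_11 = 576

a_11 = 576


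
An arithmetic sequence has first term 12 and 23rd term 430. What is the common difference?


d = (aₙ - a₁)/(n-1)
= (430 - 12)/(23-1)
= 418/22 = 19

d = 19


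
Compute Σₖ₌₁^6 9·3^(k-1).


Sₙ = 9×(3^6 - 1)/(3 - 1)
= 9×(729 - 1)/2
= 9×728/2
= 3276

S_6 = 3276


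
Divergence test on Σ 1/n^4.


lim(n→∞) 1/n^4 = 0
lim aₙ = 0 → nth-term test is INCONCLUSIVE
(Need other tests; this is actually a convergent p-series with p=4 > 1)

Inconclusive (lim aₙ = 0; need another test)


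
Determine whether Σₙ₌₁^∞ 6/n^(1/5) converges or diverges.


p-series test: Σ c/n^p converges if p > 1, diverges if p ≤ 1 (constant c > 0 doesn't affect convergence).
p = 1/5
1/5 ≤ 1 → DIVERGES

Diverges (p = 1/5 ≤ 1)


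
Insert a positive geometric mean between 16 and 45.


GM = √(16×45) = √720 = 26.8328

GM = 26.8328


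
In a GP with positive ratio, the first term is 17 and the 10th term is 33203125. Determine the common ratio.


r^(n-1) = aₙ/a₁
r^9 = 33203125/17 = 1953125
r = 1953125^(1/9)
= 5

r = 5


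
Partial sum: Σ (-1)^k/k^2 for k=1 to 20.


S = -1 + 1/4 - 1/9 + 1/16 - 1/25 + 1/36 - 1/49 + 1/64 ± ...
= -0.8213
(Full series converges to -π²/12 ≈ -0.8225)

S_20 = -0.8213


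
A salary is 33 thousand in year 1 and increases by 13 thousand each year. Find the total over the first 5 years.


aₙ = 33 + (5-1)×13 = 85
Sₙ = n(a₁+aₙ)/2 = 5×(33+85)/2
= 5×118/2 = 295

S_5 = 295


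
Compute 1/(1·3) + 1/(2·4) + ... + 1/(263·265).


1/(k(k+2)) = (1/2)·(1/k - 1/(k+2)) (partial fractions)
Telescoping: Σ = (1/2)·(1 + 1/2 - 1/264 - 1/265) = 104411/139920

Sum = 104411/139920


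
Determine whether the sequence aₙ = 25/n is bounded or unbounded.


a₁ = 25, a₂ = 25/2, a₃ = 25/3, ...
0 < aₙ ≤ 25 for all n ≥ 1
Lower bound: 0, Upper bound: 25
The sequence IS bounded

Bounded (0 < aₙ ≤ 25)


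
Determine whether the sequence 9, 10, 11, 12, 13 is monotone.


Differences: 1, 1, 1, 1
All differences > 0 → strictly INCREASING

Monotonically increasing


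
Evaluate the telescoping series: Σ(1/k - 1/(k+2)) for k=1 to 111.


Telescoping with gap 2: two head and two tail terms survive.
= (1 + 1/2) - (1/112 + 1/113)
= 3/2 - 1/112 - 1/113 = 18759/12656

Sum = 18759/12656


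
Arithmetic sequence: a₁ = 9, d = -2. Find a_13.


aₙ = a₁ + (n-1)d
= 9 + (13-1)×-2
= 9 - 24
= -15

a_13 = -15


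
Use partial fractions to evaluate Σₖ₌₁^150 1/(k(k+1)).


1/(k(k+1)) = 1/k - 1/(k+1) (partial fractions)
Telescoping: Σ = 1 - 1/151 = 150/151

Sum = 150/151


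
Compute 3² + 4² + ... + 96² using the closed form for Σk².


Σₖ₌3^96 k² = Σₖ₌₁^96 k² − Σₖ₌₁^2 k²
= 96·97·193/6 − 2·3·5/6
= 299536 − 5 = 299531

Σk² = 299531


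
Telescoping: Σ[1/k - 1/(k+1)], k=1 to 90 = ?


Telescoping: adjacent terms cancel.
= 1/1 - 1/91
= 1 - 1/91 = 90/91

Sum = 90/91


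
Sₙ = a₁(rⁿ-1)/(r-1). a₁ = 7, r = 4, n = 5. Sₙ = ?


Sₙ = 7×(4^5 - 1)/(4 - 1)
= 7×(1024 - 1)/3
= 7×1023/3
= 2387

S_5 = 2387


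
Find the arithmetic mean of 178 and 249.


AM = (178 + 249)/2 = 427/2 = 213.5

AM = 213.5


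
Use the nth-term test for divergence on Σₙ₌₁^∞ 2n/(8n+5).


lim(n→∞) 2n/(8n+5) = 2/8 = 1/4  (divide numerator and denominator by n)
lim aₙ = 1/4 ≠ 0 → series DIVERGES

Diverges (lim aₙ = 1/4 ≠ 0)


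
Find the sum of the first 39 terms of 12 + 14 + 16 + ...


aₙ = 12 + (39-1)×2 = 88
Sₙ = n(a₁+aₙ)/2 = 39×(12+88)/2
= 39×100/2 = 1950

S_39 = 1950


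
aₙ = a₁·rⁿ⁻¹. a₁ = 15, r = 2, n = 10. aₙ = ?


aₙ = a₁·r^(n-1)
= 15×2^9
= 15×512
= 7680

a_10 = 7680


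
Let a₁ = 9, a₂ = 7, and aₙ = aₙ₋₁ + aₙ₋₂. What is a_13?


Computing iteratively: 9, 7, 16, 23, 39, 62, 101, 163, 264, 427, 691, 1118, ...
a_13 = 1809

a_13 = 1809


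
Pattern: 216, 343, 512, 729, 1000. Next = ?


Pattern: perfect cubes: n³
Terms: 216, 343, 512, 729, 1000
Next term = 1331

Next term = 1331


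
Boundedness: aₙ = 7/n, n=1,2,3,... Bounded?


a₁ = 7, a₂ = 7/2, a₃ = 7/3, ...
0 < aₙ ≤ 7 for all n ≥ 1
Lower bound: 0, Upper bound: 7
The sequence IS bounded

Bounded (0 < aₙ ≤ 7)


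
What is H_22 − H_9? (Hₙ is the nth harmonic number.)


Σₖ₌10^22 1/k = 1/10 + 1/11 + 1/12 + ... + 1/22
= 200631103/232792560
≈ 0.8618

Sum = 200631103/232792560 ≈ 0.8618


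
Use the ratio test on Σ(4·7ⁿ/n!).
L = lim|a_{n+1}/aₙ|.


aₙ = 4·7^n/n!
a_{n+1}/aₙ = 7^(n+1)/(n+1)! × n!/7^n  (constant 4 cancels)
= 7/(n+1)
L = lim(n→∞) 7/(n+1) = 0
L < 1 → series CONVERGES

Converges (ratio test: L = 0 < 1)


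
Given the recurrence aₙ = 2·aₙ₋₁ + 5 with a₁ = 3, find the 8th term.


Computing step by step:
a_1 = 3
a_2 = 11
a_3 = 27
a_4 = 59
a_5 = 123
a_6 = 251
a_7 = 507
a_8 = 1019


a_8 = 1019


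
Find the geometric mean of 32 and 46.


GM = √(32×46) = √1472 = 38.3667

GM = 38.3667


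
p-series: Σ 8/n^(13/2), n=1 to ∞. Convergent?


p-series test: Σ c/n^p converges if p > 1, diverges if p ≤ 1 (constant c > 0 doesn't affect convergence).
p = 13/2
13/2 > 1 → CONVERGES

Converges (p = 13/2 > 1)


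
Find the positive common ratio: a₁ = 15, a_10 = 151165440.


r^(n-1) = aₙ/a₁
r^9 = 151165440/15 = 10077696
r = 10077696^(1/9)
= 6

r = 6


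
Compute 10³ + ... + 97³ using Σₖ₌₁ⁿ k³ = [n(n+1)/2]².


Σₖ₌10^97 k³ = [97·98/2]² − [9·10/2]²
= 22591009 − 2025 = 22588984

Σk³ = 22588984


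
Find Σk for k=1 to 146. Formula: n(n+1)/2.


n(n+1)/2 = 146×147/2 = 21462/2 = 10731

Σk = 10731


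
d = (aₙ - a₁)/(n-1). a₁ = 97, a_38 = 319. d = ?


d = (aₙ - a₁)/(n-1)
= (319 - 97)/(38-1)
= 222/37 = 6

d = 6


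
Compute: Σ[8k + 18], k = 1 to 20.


Σ(8k+18) = 8·Σk + 18·n
= 8·210 + 18·20
= 1680 + 360 = 2040

Σ = 2040


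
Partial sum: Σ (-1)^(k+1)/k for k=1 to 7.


S = 1 - 1/2 + 1/3 - 1/4 + 1/5 - 1/6 + 1/7
= 0.7595
(Full series converges to +ln(2) ≈ +0.6931)

S_7 = 0.7595


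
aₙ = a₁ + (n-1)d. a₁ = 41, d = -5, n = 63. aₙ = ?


aₙ = a₁ + (n-1)d
= 41 + (63-1)×-5
= 41 - 310
= -269

a_63 = -269


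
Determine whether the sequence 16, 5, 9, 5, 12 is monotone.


Differences: -11, 4, -4, 7
Difference at position 2 is +4 (> 0) but position 1 is -11 (< 0) — sequence both rises and falls
→ NOT monotonic

Not monotonic


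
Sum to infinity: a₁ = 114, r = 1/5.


S∞ = a₁/(1-r) = 114/(1 - 1/5)
= 114/(4/5)
= 285/2

S∞ = 285/2


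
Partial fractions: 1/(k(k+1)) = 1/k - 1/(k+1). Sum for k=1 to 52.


1/(k(k+1)) = 1/k - 1/(k+1) (partial fractions)
Telescoping: Σ = 1 - 1/53 = 52/53

Sum = 52/53


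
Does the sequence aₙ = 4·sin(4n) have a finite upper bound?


For all n, -1 ≤ sin(4n) ≤ 1, so -4 ≤ 4·sin(4n) ≤ 4
Lower bound: -4, Upper bound: 4
The sequence IS bounded

Bounded (-4 ≤ aₙ ≤ 4)


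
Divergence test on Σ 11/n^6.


lim(n→∞) 11/n^6 = 0
lim aₙ = 0 → nth-term test is INCONCLUSIVE
(Need other tests; this is actually a convergent p-series with p=6 > 1)

Inconclusive (lim aₙ = 0; need another test)


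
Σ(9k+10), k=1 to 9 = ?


Σ(9k+10) = 9·Σk + 10·n
= 9·45 + 10·9
= 405 + 90 = 495

Σ = 495


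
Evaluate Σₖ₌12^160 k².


Σₖ₌12^160 k² = Σₖ₌₁^160 k² − Σₖ₌₁^11 k²
= 160·161·321/6 − 11·12·23/6
= 1378160 − 506 = 1377654

Σk² = 1377654


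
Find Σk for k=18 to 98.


Σₖ₌18^98 k = Σₖ₌₁^98 k − Σₖ₌₁^17 k
= 98·99/2 − 17·18/2
= 4851 − 153 = 4698

Σk = 4698


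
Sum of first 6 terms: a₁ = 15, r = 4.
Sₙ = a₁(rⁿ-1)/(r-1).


Sₙ = 15×(4^6 - 1)/(4 - 1)
= 15×(4096 - 1)/3
= 15×4095/3
= 20475

S_6 = 20475


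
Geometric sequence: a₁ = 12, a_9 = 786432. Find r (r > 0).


r^(n-1) = aₙ/a₁
r^8 = 786432/12 = 65536
r = 65536^(1/8)
= ±4; taking r > 0 gives r = 4

r = 4


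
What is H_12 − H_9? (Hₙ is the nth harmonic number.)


Σₖ₌10^12 1/k = 1/10 + 1/11 + 1/12
= 181/660
≈ 0.2742

Sum = 181/660 ≈ 0.2742


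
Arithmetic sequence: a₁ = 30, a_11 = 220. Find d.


d = (aₙ - a₁)/(n-1)
= (220 - 30)/(11-1)
= 190/10 = 19

d = 19


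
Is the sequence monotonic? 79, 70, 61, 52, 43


Differences: -9, -9, -9, -9
All differences < 0 → strictly DECREASING

Monotonically decreasing


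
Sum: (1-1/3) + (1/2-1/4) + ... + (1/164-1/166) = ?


Telescoping with gap 2: two head and two tail terms survive.
= (1 + 1/2) - (1/165 + 1/166)
= 3/2 - 1/165 - 1/166 = 20377/13695

Sum = 20377/13695


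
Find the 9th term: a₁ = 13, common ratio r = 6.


aₙ = a₁·r^(n-1)
= 13×6^8
= 13×1679616
= 21835008

a_9 = 21835008


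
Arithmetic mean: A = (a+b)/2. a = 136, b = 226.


AM = (136 + 226)/2 = 362/2 = 181

AM = 181


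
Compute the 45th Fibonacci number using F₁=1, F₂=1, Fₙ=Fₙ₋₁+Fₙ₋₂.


Fibonacci sequence: 1, 1, 2, 3, 5, 8, 13, 21, 34, 55, 89, ...
F(45) = 1134903170

F(45) = 1134903170


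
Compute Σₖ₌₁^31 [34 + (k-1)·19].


aₙ = 34 + (31-1)×19 = 604
Sₙ = n(a₁+aₙ)/2 = 31×(34+604)/2
= 31×638/2 = 9889

S_31 = 9889


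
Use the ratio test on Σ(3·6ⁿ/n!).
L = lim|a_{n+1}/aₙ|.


aₙ = 3·6^n/n!
a_{n+1}/aₙ = 6^(n+1)/(n+1)! × n!/6^n  (constant 3 cancels)
= 6/(n+1)
L = lim(n→∞) 6/(n+1) = 0
L < 1 → series CONVERGES

Converges (ratio test: L = 0 < 1)


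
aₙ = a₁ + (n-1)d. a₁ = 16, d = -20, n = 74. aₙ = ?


aₙ = a₁ + (n-1)d
= 16 + (74-1)×-20
= 16 - 1460
= -1444

a_74 = -1444


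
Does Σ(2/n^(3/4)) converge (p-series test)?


p-series test: Σ c/n^p converges if p > 1, diverges if p ≤ 1 (constant c > 0 doesn't affect convergence).
p = 3/4
3/4 ≤ 1 → DIVERGES

Diverges (p = 3/4 ≤ 1)


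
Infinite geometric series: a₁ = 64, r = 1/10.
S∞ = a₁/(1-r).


S∞ = a₁/(1-r) = 64/(1 - 1/10)
= 64/(9/10)
= 640/9

S∞ = 640/9


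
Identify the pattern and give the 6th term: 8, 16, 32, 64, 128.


Pattern: geometric (r=2)
Terms: 8, 16, 32, 64, 128
Next term = 256

Next term = 256


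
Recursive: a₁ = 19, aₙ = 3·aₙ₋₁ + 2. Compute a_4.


Computing step by step:
a_1 = 19
a_2 = 59
a_3 = 179
a_4 = 539


a_4 = 539


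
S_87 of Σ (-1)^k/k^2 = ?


S = -1 + 1/4 - 1/9 + 1/16 - 1/25 + 1/36 - 1/49 + 1/64 ± ...
= -0.8225
(Full series converges to -π²/12 ≈ -0.8225)

S_87 = -0.8225


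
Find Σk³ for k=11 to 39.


Σₖ₌11^39 k³ = [39·40/2]² − [10·11/2]²
= 608400 − 3025 = 605375

Σk³ = 605375


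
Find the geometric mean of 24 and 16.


GM = √(24×16) = √384 = 19.5959

GM = 19.5959


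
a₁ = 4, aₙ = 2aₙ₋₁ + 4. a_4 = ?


Computing step by step:
a_1 = 4
a_2 = 12
a_3 = 28
a_4 = 60


a_4 = 60


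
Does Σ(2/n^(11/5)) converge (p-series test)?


p-series test: Σ c/n^p converges if p > 1, diverges if p ≤ 1 (constant c > 0 doesn't affect convergence).
p = 11/5
11/5 > 1 → CONVERGES

Converges (p = 11/5 > 1)


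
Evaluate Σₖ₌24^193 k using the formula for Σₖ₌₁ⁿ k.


Σₖ₌24^193 k = Σₖ₌₁^193 k − Σₖ₌₁^23 k
= 193·194/2 − 23·24/2
= 18721 − 276 = 18445

Σk = 18445


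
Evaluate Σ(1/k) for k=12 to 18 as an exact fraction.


Σₖ₌12^18 1/k = 1/12 + 1/13 + 1/14 + 1/15 + 1/16 + 1/17 + 1/18
= 529331/1113840
≈ 0.4752

Sum = 529331/1113840 ≈ 0.4752


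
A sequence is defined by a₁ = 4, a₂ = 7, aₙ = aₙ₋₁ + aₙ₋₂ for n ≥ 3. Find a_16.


Computing iteratively: 4, 7, 11, 18, 29, 47, 76, 123, 199, 322, 521, 843, ...
a_16 = 5778

a_16 = 5778


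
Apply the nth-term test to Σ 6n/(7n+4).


lim(n→∞) 6n/(7n+4) = 6/7 = 6/7  (divide numerator and denominator by n)
lim aₙ = 6/7 ≠ 0 → series DIVERGES

Diverges (lim aₙ = 6/7 ≠ 0)


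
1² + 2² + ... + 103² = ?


n = 103
n(n+1)(2n+1)/6 = 103×104×207/6
= 2217384/6 = 369564

Σk² = 369564


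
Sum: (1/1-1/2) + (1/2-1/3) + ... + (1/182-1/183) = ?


Telescoping: adjacent terms cancel.
= 1/1 - 1/183
= 1 - 1/183 = 182/183

Sum = 182/183


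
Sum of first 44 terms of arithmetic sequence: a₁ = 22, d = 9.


aₙ = 22 + (44-1)×9 = 409
Sₙ = n(a₁+aₙ)/2 = 44×(22+409)/2
= 44×431/2 = 9482

S_44 = 9482


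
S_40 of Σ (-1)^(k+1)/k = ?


S = 1 - 1/2 + 1/3 - 1/4 + 1/5 - 1/6 + 1/7 - 1/8 ± ...
= 0.6808
(Full series converges to +ln(2) ≈ +0.6931)

S_40 = 0.6808


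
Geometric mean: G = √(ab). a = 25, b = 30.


GM = √(25×30) = √750 = 27.3861

GM = 27.3861


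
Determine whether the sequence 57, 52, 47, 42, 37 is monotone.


Differences: -5, -5, -5, -5
All differences < 0 → strictly DECREASING

Monotonically decreasing


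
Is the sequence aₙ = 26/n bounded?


a₁ = 26, a₂ = 26/2, a₃ = 26/3, ...
0 < aₙ ≤ 26 for all n ≥ 1
Lower bound: 0, Upper bound: 26
The sequence IS bounded

Bounded (0 < aₙ ≤ 26)


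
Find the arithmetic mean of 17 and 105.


AM = (17 + 105)/2 = 122/2 = 61

AM = 61


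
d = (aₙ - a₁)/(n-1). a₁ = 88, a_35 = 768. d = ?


d = (aₙ - a₁)/(n-1)
= (768 - 88)/(35-1)
= 680/34 = 20

d = 20


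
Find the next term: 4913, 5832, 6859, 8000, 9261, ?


Pattern: perfect cubes: n³
Terms: 4913, 5832, 6859, 8000, 9261
Next term = 10648

Next term = 10648


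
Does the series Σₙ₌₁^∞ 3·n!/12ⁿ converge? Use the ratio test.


aₙ = 3·n!/12^n
a_{n+1}/aₙ = (n+1)!/12^(n+1) × 12^n/n!  (constant 3 cancels)
= (n+1)/12
L = lim(n→∞) (n+1)/12 = ∞
L > 1 → series DIVERGES

Diverges (ratio test: L = ∞ > 1)


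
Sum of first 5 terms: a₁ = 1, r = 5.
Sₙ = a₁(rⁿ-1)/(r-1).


Sₙ = 1×(5^5 - 1)/(5 - 1)
= 1×(3125 - 1)/4
= 1×3124/4
= 781

S_5 = 781


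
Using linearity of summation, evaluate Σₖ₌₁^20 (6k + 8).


Σ(6k+8) = 6·Σk + 8·n
= 6·210 + 8·20
= 1260 + 160 = 1420

Σ = 1420


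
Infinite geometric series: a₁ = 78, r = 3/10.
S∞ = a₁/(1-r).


S∞ = a₁/(1-r) = 78/(1 - 3/10)
= 78/(7/10)
= 780/7

S∞ = 780/7


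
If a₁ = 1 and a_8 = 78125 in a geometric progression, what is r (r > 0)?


r^(n-1) = aₙ/a₁
r^7 = 78125/1 = 78125
r = 78125^(1/7)
= 5

r = 5


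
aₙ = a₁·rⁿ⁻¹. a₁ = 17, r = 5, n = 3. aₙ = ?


aₙ = a₁·r^(n-1)
= 17×5^2
= 17×25
= 425

a_3 = 425


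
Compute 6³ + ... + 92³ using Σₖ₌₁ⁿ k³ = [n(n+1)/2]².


Σₖ₌6^92 k³ = [92·93/2]² − [5·6/2]²
= 18301284 − 225 = 18301059

Σk³ = 18301059


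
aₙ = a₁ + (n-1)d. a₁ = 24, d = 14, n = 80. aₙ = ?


aₙ = a₁ + (n-1)d
= 24 + (80-1)×14
= 24 + 1106
= 1130

a_80 = 1130


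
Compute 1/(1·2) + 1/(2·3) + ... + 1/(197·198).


1/(k(k+1)) = 1/k - 1/(k+1) (partial fractions)
Telescoping: Σ = 1 - 1/198 = 197/198

Sum = 197/198


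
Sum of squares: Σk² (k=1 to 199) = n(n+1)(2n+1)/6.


n = 199
n(n+1)(2n+1)/6 = 199×200×399/6
= 15880200/6 = 2646700

Σk² = 2646700


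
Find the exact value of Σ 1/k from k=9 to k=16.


Σₖ₌9^16 1/k = 1/9 + 1/10 + 1/11 + 1/12 + 1/13 + 1/14 + 1/15 + 1/16
= 95549/144144
≈ 0.6629

Sum = 95549/144144 ≈ 0.6629


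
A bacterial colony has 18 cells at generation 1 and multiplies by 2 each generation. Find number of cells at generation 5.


aₙ = a₁·r^(n-1)
= 18×2^4
= 18×16
= 288

a_5 = 288


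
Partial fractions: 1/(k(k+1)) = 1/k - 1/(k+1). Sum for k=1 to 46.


1/(k(k+1)) = 1/k - 1/(k+1) (partial fractions)
Telescoping: Σ = 1 - 1/47 = 46/47

Sum = 46/47


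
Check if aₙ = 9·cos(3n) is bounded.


For all n, -1 ≤ cos(3n) ≤ 1, so -9 ≤ 9·cos(3n) ≤ 9
Lower bound: -9, Upper bound: 9
The sequence IS bounded

Bounded (-9 ≤ aₙ ≤ 9)


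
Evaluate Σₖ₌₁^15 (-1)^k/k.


S = -1 + 1/2 - 1/3 + 1/4 - 1/5 + 1/6 - 1/7 + 1/8 ± ...
= -0.7254
(Full series converges to -ln(2) ≈ -0.6931)

S_15 = -0.7254


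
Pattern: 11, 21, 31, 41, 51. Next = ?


Pattern: arithmetic (d=10)
Terms: 11, 21, 31, 41, 51
Next term = 61

Next term = 61


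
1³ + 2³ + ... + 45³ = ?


n(n+1)/2 = 45×46/2 = 1035
Σk³ = 1035² = 1071225

Σk³ = 1071225


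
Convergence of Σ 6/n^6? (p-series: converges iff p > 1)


p-series test: Σ c/n^p converges if p > 1, diverges if p ≤ 1 (constant c > 0 doesn't affect convergence).
p = 6
6 > 1 → CONVERGES

Converges (p = 6 > 1)


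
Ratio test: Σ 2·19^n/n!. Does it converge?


aₙ = 2·19^n/n!
a_{n+1}/aₙ = 19^(n+1)/(n+1)! × n!/19^n  (constant 2 cancels)
= 19/(n+1)
L = lim(n→∞) 19/(n+1) = 0
L < 1 → series CONVERGES

Converges (ratio test: L = 0 < 1)


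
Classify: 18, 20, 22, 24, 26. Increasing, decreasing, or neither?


Differences: 2, 2, 2, 2
All differences > 0 → strictly INCREASING

Monotonically increasing


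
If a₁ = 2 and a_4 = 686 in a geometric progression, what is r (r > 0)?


r^(n-1) = aₙ/a₁
r^3 = 686/2 = 343
r = 343^(1/3)
= 7

r = 7


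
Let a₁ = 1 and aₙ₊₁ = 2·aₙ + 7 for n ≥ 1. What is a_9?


Computing step by step:
a_1 = 1
a_2 = 9
a_3 = 25
a_4 = 57
a_5 = 121
a_6 = 249
a_7 = 505
a_8 = 1017
a_9 = 2041


a_9 = 2041


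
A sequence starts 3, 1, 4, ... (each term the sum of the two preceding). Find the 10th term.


Computing iteratively: 3, 1, 4, 5, 9, 14, 23, 37, 60, 97
a_10 = 97

a_10 = 97


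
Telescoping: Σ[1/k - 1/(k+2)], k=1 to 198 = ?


Telescoping with gap 2: two head and two tail terms survive.
= (1 + 1/2) - (1/199 + 1/200)
= 3/2 - 1/199 - 1/200 = 59301/39800

Sum = 59301/39800


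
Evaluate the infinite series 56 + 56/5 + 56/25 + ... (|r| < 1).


S∞ = a₁/(1-r) = 56/(1 - 1/5)
= 56/(4/5)
= 70

S∞ = 70


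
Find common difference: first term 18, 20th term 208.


d = (aₙ - a₁)/(n-1)
= (208 - 18)/(20-1)
= 190/19 = 10

d = 10


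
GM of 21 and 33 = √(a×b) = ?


GM = √(21×33) = √693 = 26.3249

GM = 26.3249


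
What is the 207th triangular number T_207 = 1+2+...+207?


n(n+1)/2 = 207×208/2 = 43056/2 = 21528

Σk = 21528


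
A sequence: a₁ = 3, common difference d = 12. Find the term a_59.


aₙ = a₁ + (n-1)d
= 3 + (59-1)×12
= 3 + 696
= 699

a_59 = 699


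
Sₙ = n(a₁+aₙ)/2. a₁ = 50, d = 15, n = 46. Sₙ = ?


aₙ = 50 + (46-1)×15 = 725
Sₙ = n(a₁+aₙ)/2 = 46×(50+725)/2
= 46×775/2 = 17825

S_46 = 17825


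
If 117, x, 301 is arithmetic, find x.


AM = (117 + 301)/2 = 418/2 = 209

AM = 209


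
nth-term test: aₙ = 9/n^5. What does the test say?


lim(n→∞) 9/n^5 = 0
lim aₙ = 0 → nth-term test is INCONCLUSIVE
(Need other tests; this is actually a convergent p-series with p=5 > 1)

Inconclusive (lim aₙ = 0; need another test)


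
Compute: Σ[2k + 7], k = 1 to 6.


Σ(2k+7) = 2·Σk + 7·n
= 2·21 + 7·6
= 42 + 42 = 84

Σ = 84


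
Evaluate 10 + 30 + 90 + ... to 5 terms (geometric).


Sₙ = 10×(3^5 - 1)/(3 - 1)
= 10×(243 - 1)/2
= 10×242/2
= 1210

S_5 = 1210


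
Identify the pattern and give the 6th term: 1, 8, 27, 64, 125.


Pattern: perfect cubes: n³
Terms: 1, 8, 27, 64, 125
Next term = 216

Next term = 216


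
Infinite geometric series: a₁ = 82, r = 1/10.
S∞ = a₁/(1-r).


S∞ = a₁/(1-r) = 82/(1 - 1/10)
= 82/(9/10)
= 820/9

S∞ = 820/9


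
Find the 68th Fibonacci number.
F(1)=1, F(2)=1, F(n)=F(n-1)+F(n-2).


Fibonacci sequence: 1, 1, 2, 3, 5, 8, 13, 21, 34, 55, 89, ...
F(68) = 72723460248141

F(68) = 72723460248141


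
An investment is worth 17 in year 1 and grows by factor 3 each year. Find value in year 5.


aₙ = a₁·r^(n-1)
= 17×3^4
= 17×81
= 1377

a_5 = 1377


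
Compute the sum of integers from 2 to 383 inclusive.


Σₖ₌2^383 k = Σₖ₌₁^383 k − Σₖ₌₁^1 k
= 383·384/2 − 1·2/2
= 73536 − 1 = 73535

Σk = 73535


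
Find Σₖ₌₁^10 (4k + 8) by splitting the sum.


Σ(4k+8) = 4·Σk + 8·n
= 4·55 + 8·10
= 220 + 80 = 300

Σ = 300


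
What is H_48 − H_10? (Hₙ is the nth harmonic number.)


Σₖ₌11^48 1/k = 1/11 + 1/12 + 1/13 + ... + 1/48
= 677286844336960408373/442720643463713815200
≈ 1.5298

Sum = 677286844336960408373/442720643463713815200 ≈ 1.5298


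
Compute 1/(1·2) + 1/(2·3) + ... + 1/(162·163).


1/(k(k+1)) = 1/k - 1/(k+1) (partial fractions)
Telescoping: Σ = 1 - 1/163 = 162/163

Sum = 162/163


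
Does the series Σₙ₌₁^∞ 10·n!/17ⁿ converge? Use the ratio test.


aₙ = 10·n!/17^n
a_{n+1}/aₙ = (n+1)!/17^(n+1) × 17^n/n!  (constant 10 cancels)
= (n+1)/17
L = lim(n→∞) (n+1)/17 = ∞
L > 1 → series DIVERGES

Diverges (ratio test: L = ∞ > 1)


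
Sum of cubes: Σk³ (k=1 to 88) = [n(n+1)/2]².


n(n+1)/2 = 88×89/2 = 3916
Σk³ = 3916² = 15335056

Σk³ = 15335056


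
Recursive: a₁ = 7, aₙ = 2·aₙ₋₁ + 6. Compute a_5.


Computing step by step:
a_1 = 7
a_2 = 20
a_3 = 46
a_4 = 98
a_5 = 202


a_5 = 202


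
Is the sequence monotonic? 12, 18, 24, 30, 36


Differences: 6, 6, 6, 6
All differences > 0 → strictly INCREASING

Monotonically increasing
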